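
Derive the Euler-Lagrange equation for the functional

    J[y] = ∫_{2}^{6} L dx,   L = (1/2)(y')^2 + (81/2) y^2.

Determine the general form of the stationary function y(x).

The Lagrangian is L = (1/2)(y')^2 + (81/2) y^2.
∂L/∂y = 81y.
∂L/∂y' = y'.
The Euler-Lagrange equation d/dx(∂L/∂y') − ∂L/∂y = 0 becomes:
    y'' - 81 y = 0
General solution: y(x) = A e^(9x) + B e^(-9x), where A and B are arbitrary constants fixed by the endpoint conditions.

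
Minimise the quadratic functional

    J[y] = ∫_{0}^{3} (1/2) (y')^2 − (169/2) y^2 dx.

The Lagrangian is L = (1/2) (y')^2 − (169/2) y^2.
Compute ∂L/∂y = -169y, ∂L/∂y' = y'.
The Euler-Lagrange equation d/dx(∂L/∂y') − ∂L/∂y = 0 reduces to
    y'' + 169 y = 0.
Its general solution is
    y(x) = A sin(13x) + B cos(13x),
with A, B fixed by the endpoint conditions.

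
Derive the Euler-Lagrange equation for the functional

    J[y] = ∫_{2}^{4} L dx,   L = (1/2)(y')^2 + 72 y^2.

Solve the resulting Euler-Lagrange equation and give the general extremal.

The Lagrangian is L = (1/2)(y')^2 + 72 y^2.
∂L/∂y = 144y.
∂L/∂y' = y'.
The Euler-Lagrange equation d/dx(∂L/∂y') − ∂L/∂y = 0 becomes:
    y'' - 144 y = 0
General solution: y(x) = A e^(12x) + B e^(-12x), where A and B are arbitrary constants fixed by the endpoint conditions.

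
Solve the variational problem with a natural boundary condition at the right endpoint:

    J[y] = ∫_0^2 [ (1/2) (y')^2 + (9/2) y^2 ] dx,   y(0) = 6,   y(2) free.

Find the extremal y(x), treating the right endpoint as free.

The Lagrangian L = (1/2) (y')^2 + (9/2) y^2 gives
    ∂L/∂y = 9 y,   ∂L/∂y' = y'.
Euler-Lagrange: y'' − 9 y = 0.
With k = 3, the general solution is
    y(x) = A cosh(3 x) + B sinh(3 x).
Fixed left endpoint y(0) = 6 ⇒ A = 6.
The right endpoint x = 2 is free, so the natural (transversality) condition is ∂L/∂y' |_{x=2} = 0, i.e. y'(2) = 0.
Compute y'(x) = A k sinh(k x) + B k cosh(k x), so
    y'(2) = A k sinh(k·2) + B k cosh(k·2) = 0
    ⇒ B = −A tanh(k·2) = − 6 tanh(3·2).
Therefore the extremal is
    y(x) = 6 cosh(3 x) − 6 tanh(3·2) sinh(3 x).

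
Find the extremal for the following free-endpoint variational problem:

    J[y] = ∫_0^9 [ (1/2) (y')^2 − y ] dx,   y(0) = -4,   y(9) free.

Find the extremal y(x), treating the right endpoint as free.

The Lagrangian L = (1/2) (y')^2 − y gives
    ∂L/∂y = −1,   ∂L/∂y' = y'.
Euler-Lagrange: d/dx(y') − (−1) = 0, i.e. y'' + 1 = 0, so
    y(x) = −(1/2) x^2 + C1 x + C2.
Fixed left endpoint y(0) = -4 ⇒ C2 = -4.
The right endpoint x = 9 is free, so the natural (transversality) condition is ∂L/∂y' |_{x=9} = 0, i.e. y'(9) = 0.
Compute y'(x) = −1 x + C1, so y'(9) = −9 + C1 = 0 ⇒ C1 = 9.
Therefore the extremal is
    y(x) = −x^2/2 + 9 x − 4.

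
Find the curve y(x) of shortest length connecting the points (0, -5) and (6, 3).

Arc-length functional: J[y] = ∫ sqrt(1 + (y')^2) dx.
Lagrangian L = sqrt(1 + (y')^2) has no explicit y dependence, so ∂L/∂y = 0 and the Euler-Lagrange equation gives
    d/dx( y' / sqrt(1 + (y')^2) ) = 0  ⇒  y' / sqrt(1 + (y')^2) = const.
Hence y' is constant, so y(x) is affine.
Fitting the endpoints (0, -5) and (6, 3):
    slope m = (3 − (-5)) / (6 − 0) = 4/3,
    intercept c = (-5) − m·0 = -5.
Extremal: y(x) = (4/3) x - 5.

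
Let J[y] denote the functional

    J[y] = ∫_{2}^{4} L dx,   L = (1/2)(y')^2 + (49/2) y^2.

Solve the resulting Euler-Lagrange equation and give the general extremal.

The Lagrangian is L = (1/2)(y')^2 + (49/2) y^2.
∂L/∂y = 49y.
∂L/∂y' = y'.
The Euler-Lagrange equation d/dx(∂L/∂y') − ∂L/∂y = 0 becomes:
    y'' - 49 y = 0
General solution: y(x) = A e^(7x) + B e^(-7x), where A and B are arbitrary constants fixed by the endpoint conditions.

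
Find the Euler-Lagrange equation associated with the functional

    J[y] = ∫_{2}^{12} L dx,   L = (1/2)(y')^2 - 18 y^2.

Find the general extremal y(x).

The Lagrangian is L = (1/2)(y')^2 - 18 y^2.
∂L/∂y = -36y.
∂L/∂y' = y'.
The Euler-Lagrange equation d/dx(∂L/∂y') − ∂L/∂y = 0 becomes:
    y'' + 36 y = 0
General solution: y(x) = A sin(6x) + B cos(6x), where A and B are arbitrary constants fixed by the endpoint conditions.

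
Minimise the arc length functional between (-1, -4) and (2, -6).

Arc-length functional: J[y] = ∫ sqrt(1 + (y')^2) dx.
Lagrangian L = sqrt(1 + (y')^2) has no explicit y dependence, so ∂L/∂y = 0 and the Euler-Lagrange equation gives
    d/dx( y' / sqrt(1 + (y')^2) ) = 0  ⇒  y' / sqrt(1 + (y')^2) = const.
Hence y' is constant, so y(x) is affine.
Fitting the endpoints (-1, -4) and (2, -6):
    slope m = ((-6) − (-4)) / (2 − (-1)) = -2/3,
    intercept c = (-4) − m·(-1) = -14/3.
Extremal: y(x) = (-2/3) x - 14/3.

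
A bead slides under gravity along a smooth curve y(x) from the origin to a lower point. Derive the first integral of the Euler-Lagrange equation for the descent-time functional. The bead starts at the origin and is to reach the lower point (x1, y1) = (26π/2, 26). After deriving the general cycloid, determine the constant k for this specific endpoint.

The Lagrangian L = sqrt((1 + y'^2) / y) has no explicit x dependence, so the Beltrami identity applies:
    L − y' ∂L/∂y' = C.
Compute ∂L/∂y' = y' / sqrt(y (1 + y'^2)).
Substitute:
    sqrt((1 + y'^2)/y) − y'·y' / sqrt(y (1 + y'^2))
    = (1 + y'^2) / sqrt(y (1 + y'^2)) − y'^2 / sqrt(y (1 + y'^2))
    = 1 / sqrt(y (1 + y'^2)) = C.
Squaring and rearranging gives the first integral
    y (1 + y'^2) = 1/C^2 =: k   (constant).
Solving this first-order ODE by the substitution
    y = (k/2)(1 − cos θ)
yields the cycloid parameterisation
    x(θ) = (k/2)(θ − sin θ),   y(θ) = (k/2)(1 − cos θ).
The constant k is fixed by the endpoint condition.
Now fit the given lower endpoint (x1, y1) = (26π/2, 26). At the bottom of the first arch (θ = π), the parametric equations give
    y(π) = (k/2)(1 − cos π) = k,
    x(π) = (k/2)(π − sin π) = kπ/2.
Matching y(π) = 26 gives k = 26, consistent with x(π) = 26π/2. Therefore the specific cycloid is
    x(θ) = (26/2)(θ − sin θ),   y(θ) = (26/2)(1 − cos θ).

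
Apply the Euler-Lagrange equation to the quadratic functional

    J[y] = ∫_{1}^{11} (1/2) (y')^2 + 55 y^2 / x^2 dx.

The Lagrangian is L = (1/2) (y')^2 + 55 y^2 / x^2.
Compute ∂L/∂y = 110y/x^2, ∂L/∂y' = y'.
The Euler-Lagrange equation d/dx(∂L/∂y') − ∂L/∂y = 0 reduces to
    y'' − 110/x^2 · y = 0  (x > 0).
Its general solution is
    y(x) = A x^11 + B x^(-10),
with A, B fixed by the endpoint conditions.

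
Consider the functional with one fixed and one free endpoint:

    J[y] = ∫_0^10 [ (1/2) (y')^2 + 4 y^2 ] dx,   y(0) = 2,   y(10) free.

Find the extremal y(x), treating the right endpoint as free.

The Lagrangian L = (1/2) (y')^2 + 4 y^2 gives
    ∂L/∂y = 8 y,   ∂L/∂y' = y'.
Euler-Lagrange: y'' − 8 y = 0.
With k = sqrt(8), the general solution is
    y(x) = A cosh(sqrt(8) x) + B sinh(sqrt(8) x).
Fixed left endpoint y(0) = 2 ⇒ A = 2.
The right endpoint x = 10 is free, so the natural (transversality) condition is ∂L/∂y' |_{x=10} = 0, i.e. y'(10) = 0.
Compute y'(x) = A k sinh(k x) + B k cosh(k x), so
    y'(10) = A k sinh(k·10) + B k cosh(k·10) = 0
    ⇒ B = −A tanh(k·10) = − 2 tanh(sqrt(8)·10).
Therefore the extremal is
    y(x) = 2 cosh(sqrt(8) x) − 2 tanh(sqrt(8)·10) sinh(sqrt(8) x).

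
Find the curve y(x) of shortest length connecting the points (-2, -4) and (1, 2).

Arc-length functional: J[y] = ∫ sqrt(1 + (y')^2) dx.
Lagrangian L = sqrt(1 + (y')^2) has no explicit y dependence, so ∂L/∂y = 0 and the Euler-Lagrange equation gives
    d/dx( y' / sqrt(1 + (y')^2) ) = 0  ⇒  y' / sqrt(1 + (y')^2) = const.
Hence y' is constant, so y(x) is affine.
Fitting the endpoints (-2, -4) and (1, 2):
    slope m = (2 − (-4)) / (1 − (-2)) = 2,
    intercept c = (-4) − m·(-2) = 0.
Extremal: y(x) = 2 x.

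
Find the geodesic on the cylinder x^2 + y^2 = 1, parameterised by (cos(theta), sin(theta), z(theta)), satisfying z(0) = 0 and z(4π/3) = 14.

Parameterise the cylinder of radius R = 1 as
    r(θ) = (cos θ, sin θ, z(θ)).
The arc-length element is
    ds = sqrt(1 + (dz/dθ)^2) dθ,
so the Lagrangian is L = sqrt(1 + z'^2).
L depends on z' only, not on z or θ, so ∂L/∂z = 0 and
    ∂L/∂z' = z' / sqrt(1 + z'^2).
The Euler-Lagrange equation gives
    d/dθ( z' / sqrt(1 + z'^2) ) = 0,
so z' is constant. Integrating once:
    z(θ) = a θ + b,
a helix on the cylinder (a straight line when the cylinder is unrolled). The constants a, b are determined by the endpoint conditions.
With endpoint conditions z(0) = 0 and z(4π/3) = 14: from z(0) = b we get b = 0, and a·4π/3 + 0 = 14 gives a = 21/(2π), so
    z(θ) = (21/(2π)) θ.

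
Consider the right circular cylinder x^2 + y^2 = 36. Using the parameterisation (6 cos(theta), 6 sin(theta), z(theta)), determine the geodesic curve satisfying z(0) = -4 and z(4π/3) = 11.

Parameterise the cylinder of radius R = 6 as
    r(θ) = (6 cos θ, 6 sin θ, z(θ)).
The arc-length element is
    ds = sqrt(36 + (dz/dθ)^2) dθ,
so the Lagrangian is L = sqrt(36 + z'^2).
L depends on z' only, not on z or θ, so ∂L/∂z = 0 and
    ∂L/∂z' = z' / sqrt(36 + z'^2).
The Euler-Lagrange equation gives
    d/dθ( z' / sqrt(36 + z'^2) ) = 0,
so z' is constant. Integrating once:
    z(θ) = a θ + b,
a helix on the cylinder (a straight line when the cylinder is unrolled). The constants a, b are determined by the endpoint conditions.
With endpoint conditions z(0) = -4 and z(4π/3) = 11: from z(0) = b we get b = -4, and a·4π/3 + -4 = 11 gives a = 45/(4π), so
    z(θ) = (45/(4π)) θ − 4.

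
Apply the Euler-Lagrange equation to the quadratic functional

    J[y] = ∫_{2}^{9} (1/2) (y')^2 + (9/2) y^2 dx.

The Lagrangian is L = (1/2) (y')^2 + (9/2) y^2.
Compute ∂L/∂y = 9y, ∂L/∂y' = y'.
The Euler-Lagrange equation d/dx(∂L/∂y') − ∂L/∂y = 0 reduces to
    y'' − 9 y = 0.
Its general solution is
    y(x) = A e^(3x) + B e^(−3x),
with A, B fixed by the endpoint conditions.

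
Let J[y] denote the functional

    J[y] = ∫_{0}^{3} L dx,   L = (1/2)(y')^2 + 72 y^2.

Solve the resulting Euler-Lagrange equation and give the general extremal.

The Lagrangian is L = (1/2)(y')^2 + 72 y^2.
∂L/∂y = 144y.
∂L/∂y' = y'.
The Euler-Lagrange equation d/dx(∂L/∂y') − ∂L/∂y = 0 becomes:
    y'' - 144 y = 0
General solution: y(x) = A e^(12x) + B e^(-12x), where A and B are arbitrary constants fixed by the endpoint conditions.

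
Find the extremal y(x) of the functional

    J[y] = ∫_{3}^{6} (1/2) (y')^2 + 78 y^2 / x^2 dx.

The Lagrangian is L = (1/2) (y')^2 + 78 y^2 / x^2.
Compute ∂L/∂y = 156y/x^2, ∂L/∂y' = y'.
The Euler-Lagrange equation d/dx(∂L/∂y') − ∂L/∂y = 0 reduces to
    y'' − 156/x^2 · y = 0  (x > 0).
Its general solution is
    y(x) = A x^13 + B x^(-12),
with A, B fixed by the endpoint conditions.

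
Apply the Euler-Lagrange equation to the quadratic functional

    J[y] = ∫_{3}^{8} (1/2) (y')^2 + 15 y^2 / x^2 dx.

The Lagrangian is L = (1/2) (y')^2 + 15 y^2 / x^2.
Compute ∂L/∂y = 30y/x^2, ∂L/∂y' = y'.
The Euler-Lagrange equation d/dx(∂L/∂y') − ∂L/∂y = 0 reduces to
    y'' − 30/x^2 · y = 0  (x > 0).
Its general solution is
    y(x) = A x^6 + B x^(-5),
with A, B fixed by the endpoint conditions.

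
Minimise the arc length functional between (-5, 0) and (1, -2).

Arc-length functional: J[y] = ∫ sqrt(1 + (y')^2) dx.
Lagrangian L = sqrt(1 + (y')^2) has no explicit y dependence, so ∂L/∂y = 0 and the Euler-Lagrange equation gives
    d/dx( y' / sqrt(1 + (y')^2) ) = 0  ⇒  y' / sqrt(1 + (y')^2) = const.
Hence y' is constant, so y(x) is affine.
Fitting the endpoints (-5, 0) and (1, -2):
    slope m = ((-2) − 0) / (1 − (-5)) = -1/3,
    intercept c = 0 − m·(-5) = -5/3.
Extremal: y(x) = (-1/3) x - 5/3.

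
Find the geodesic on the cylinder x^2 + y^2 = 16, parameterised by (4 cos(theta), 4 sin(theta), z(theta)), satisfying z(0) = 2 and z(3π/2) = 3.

Parameterise the cylinder of radius R = 4 as
    r(θ) = (4 cos θ, 4 sin θ, z(θ)).
The arc-length element is
    ds = sqrt(16 + (dz/dθ)^2) dθ,
so the Lagrangian is L = sqrt(16 + z'^2).
L depends on z' only, not on z or θ, so ∂L/∂z = 0 and
    ∂L/∂z' = z' / sqrt(16 + z'^2).
The Euler-Lagrange equation gives
    d/dθ( z' / sqrt(16 + z'^2) ) = 0,
so z' is constant. Integrating once:
    z(θ) = a θ + b,
a helix on the cylinder (a straight line when the cylinder is unrolled). The constants a, b are determined by the endpoint conditions.
With endpoint conditions z(0) = 2 and z(3π/2) = 3: from z(0) = b we get b = 2, and a·3π/2 + 2 = 3 gives a = 2/(3π), so
    z(θ) = (2/(3π)) θ + 2.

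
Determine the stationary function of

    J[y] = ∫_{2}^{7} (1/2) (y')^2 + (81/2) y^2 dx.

The Lagrangian is L = (1/2) (y')^2 + (81/2) y^2.
Compute ∂L/∂y = 81y, ∂L/∂y' = y'.
The Euler-Lagrange equation d/dx(∂L/∂y') − ∂L/∂y = 0 reduces to
    y'' − 81 y = 0.
Its general solution is
    y(x) = A e^(9x) + B e^(−9x),
with A, B fixed by the endpoint conditions.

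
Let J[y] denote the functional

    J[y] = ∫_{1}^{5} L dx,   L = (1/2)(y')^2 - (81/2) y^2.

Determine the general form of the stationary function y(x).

The Lagrangian is L = (1/2)(y')^2 - (81/2) y^2.
∂L/∂y = -81y.
∂L/∂y' = y'.
The Euler-Lagrange equation d/dx(∂L/∂y') − ∂L/∂y = 0 becomes:
    y'' + 81 y = 0
General solution: y(x) = A sin(9x) + B cos(9x), where A and B are arbitrary constants fixed by the endpoint conditions.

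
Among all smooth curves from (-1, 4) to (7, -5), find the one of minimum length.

Arc-length functional: J[y] = ∫ sqrt(1 + (y')^2) dx.
Lagrangian L = sqrt(1 + (y')^2) has no explicit y dependence, so ∂L/∂y = 0 and the Euler-Lagrange equation gives
    d/dx( y' / sqrt(1 + (y')^2) ) = 0  ⇒  y' / sqrt(1 + (y')^2) = const.
Hence y' is constant, so y(x) is affine.
Fitting the endpoints (-1, 4) and (7, -5):
    slope m = ((-5) − 4) / (7 − (-1)) = -9/8,
    intercept c = 4 − m·(-1) = 23/8.
Extremal: y(x) = (-9/8) x + 23/8.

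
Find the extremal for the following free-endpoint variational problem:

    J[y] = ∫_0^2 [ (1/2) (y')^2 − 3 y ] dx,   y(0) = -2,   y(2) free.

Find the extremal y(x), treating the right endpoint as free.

The Lagrangian L = (1/2) (y')^2 − 3 y gives
    ∂L/∂y = −3,   ∂L/∂y' = y'.
Euler-Lagrange: d/dx(y') − (−3) = 0, i.e. y'' + 3 = 0, so
    y(x) = −(3/2) x^2 + C1 x + C2.
Fixed left endpoint y(0) = -2 ⇒ C2 = -2.
The right endpoint x = 2 is free, so the natural (transversality) condition is ∂L/∂y' |_{x=2} = 0, i.e. y'(2) = 0.
Compute y'(x) = −3 x + C1, so y'(2) = −6 + C1 = 0 ⇒ C1 = 6.
Therefore the extremal is
    y(x) = −(3/2) x^2 + 6 x − 2.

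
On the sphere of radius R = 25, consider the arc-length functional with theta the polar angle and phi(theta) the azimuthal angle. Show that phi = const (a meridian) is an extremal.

On the sphere of radius R = 25 with spherical coordinates (θ, φ), the induced metric is
    ds^2 = 625(dθ^2 + sin^2(θ) dφ^2).
Using θ as the parameter, the arc-length functional becomes
    J[φ] = ∫ 25 sqrt(1 + sin^2(θ) (dφ/dθ)^2) dθ.
So L = 25 sqrt(1 + sin^2(θ) φ'^2). Compute
    ∂L/∂φ = 0  (L has no explicit φ dependence),
    ∂L/∂φ' = 25 sin^2(θ) φ' / sqrt(1 + sin^2(θ) φ'^2).
For the candidate φ(θ) = c (constant), φ' = 0, so ∂L/∂φ' evaluated along the candidate vanishes, and ∂L/∂φ is identically zero. Hence
    d/dθ(∂L/∂φ') − ∂L/∂φ = 0
is satisfied. Therefore meridians φ = const are extremals of arc length — they are geodesics on the sphere.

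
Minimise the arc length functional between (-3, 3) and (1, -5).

Arc-length functional: J[y] = ∫ sqrt(1 + (y')^2) dx.
Lagrangian L = sqrt(1 + (y')^2) has no explicit y dependence, so ∂L/∂y = 0 and the Euler-Lagrange equation gives
    d/dx( y' / sqrt(1 + (y')^2) ) = 0  ⇒  y' / sqrt(1 + (y')^2) = const.
Hence y' is constant, so y(x) is affine.
Fitting the endpoints (-3, 3) and (1, -5):
    slope m = ((-5) − 3) / (1 − (-3)) = -2,
    intercept c = 3 − m·(-3) = -3.
Extremal: y(x) = -2 x - 3.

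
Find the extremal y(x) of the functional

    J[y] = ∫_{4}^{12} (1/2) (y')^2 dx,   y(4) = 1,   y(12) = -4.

The Lagrangian is L = (1/2) (y')^2.
Compute ∂L/∂y = 0, ∂L/∂y' = y'.
The Euler-Lagrange equation d/dx(∂L/∂y') − ∂L/∂y = 0 reduces to
    y'' = 0.
Its general solution is
    y(x) = A x + B,
with A, B fixed by the endpoint conditions.
Applying the endpoint conditions y(4) = 1 and y(12) = -4: solve A·4 + B = 1 and A·12 + B = -4. Subtracting gives A(12 − 4) = -4 − 1, so A = -5/8, and B = 1 − A·4 = 7/2. Therefore
    y(x) = (-5/8) x + 7/2.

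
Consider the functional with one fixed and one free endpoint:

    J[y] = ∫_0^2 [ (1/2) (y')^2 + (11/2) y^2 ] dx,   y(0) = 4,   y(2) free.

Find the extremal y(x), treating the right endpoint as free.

The Lagrangian L = (1/2) (y')^2 + (11/2) y^2 gives
    ∂L/∂y = 11 y,   ∂L/∂y' = y'.
Euler-Lagrange: y'' − 11 y = 0.
With k = sqrt(11), the general solution is
    y(x) = A cosh(sqrt(11) x) + B sinh(sqrt(11) x).
Fixed left endpoint y(0) = 4 ⇒ A = 4.
The right endpoint x = 2 is free, so the natural (transversality) condition is ∂L/∂y' |_{x=2} = 0, i.e. y'(2) = 0.
Compute y'(x) = A k sinh(k x) + B k cosh(k x), so
    y'(2) = A k sinh(k·2) + B k cosh(k·2) = 0
    ⇒ B = −A tanh(k·2) = − 4 tanh(sqrt(11)·2).
Therefore the extremal is
    y(x) = 4 cosh(sqrt(11) x) − 4 tanh(sqrt(11)·2) sinh(sqrt(11) x).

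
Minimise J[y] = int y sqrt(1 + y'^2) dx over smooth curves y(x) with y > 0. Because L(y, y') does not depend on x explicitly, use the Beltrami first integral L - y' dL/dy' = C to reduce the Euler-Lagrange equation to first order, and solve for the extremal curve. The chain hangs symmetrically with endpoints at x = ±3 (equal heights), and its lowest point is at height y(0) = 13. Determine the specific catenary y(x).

The Lagrangian L(y, y') = y sqrt(1 + y'^2) has no explicit x dependence, so the Beltrami identity applies:
    L − y' ∂L/∂y' = C.
Compute ∂L/∂y' = y · y' / sqrt(1 + y'^2). Then
    L − y' ∂L/∂y'
    = y sqrt(1 + y'^2) − y · y'^2 / sqrt(1 + y'^2)
    = y (1 + y'^2 − y'^2) / sqrt(1 + y'^2)
    = y / sqrt(1 + y'^2) = C.
Squaring gives y^2 = C^2 (1 + y'^2), i.e.
    y'^2 = y^2 / C^2 − 1.
Separating variables,
    dy / sqrt(y^2 − C^2) = dx / C,
and integrating gives arccosh(y / C) = (x − a)/C, so
    y(x) = C cosh((x − a)/C),
the catenary. The constants C and a are fixed by the two endpoint conditions (and, for the hanging-chain problem, the length constraint selects C).
Now fit the given data. The endpoints x = ±3 are symmetric at equal height, so the catenary is even about its minimum: a = 0 and y(x) = C cosh(x/C). The lowest point is y(0) = C cosh(0) = C, and we are told y(0) = 13, so C = 13. Therefore
    y(x) = 13 cosh(x/13),
and at the endpoints
    y(±3) = 13 cosh(3/13).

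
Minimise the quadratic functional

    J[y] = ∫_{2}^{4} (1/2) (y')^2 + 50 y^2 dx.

The Lagrangian is L = (1/2) (y')^2 + 50 y^2.
Compute ∂L/∂y = 100y, ∂L/∂y' = y'.
The Euler-Lagrange equation d/dx(∂L/∂y') − ∂L/∂y = 0 reduces to
    y'' − 100 y = 0.
Its general solution is
    y(x) = A e^(10x) + B e^(−10x),
with A, B fixed by the endpoint conditions.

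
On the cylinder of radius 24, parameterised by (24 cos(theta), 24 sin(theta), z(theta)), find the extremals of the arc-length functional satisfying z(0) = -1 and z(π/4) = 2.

Parameterise the cylinder of radius R = 24 as
    r(θ) = (24 cos θ, 24 sin θ, z(θ)).
The arc-length element is
    ds = sqrt(576 + (dz/dθ)^2) dθ,
so the Lagrangian is L = sqrt(576 + z'^2).
L depends on z' only, not on z or θ, so ∂L/∂z = 0 and
    ∂L/∂z' = z' / sqrt(576 + z'^2).
The Euler-Lagrange equation gives
    d/dθ( z' / sqrt(576 + z'^2) ) = 0,
so z' is constant. Integrating once:
    z(θ) = a θ + b,
a helix on the cylinder (a straight line when the cylinder is unrolled). The constants a, b are determined by the endpoint conditions.
With endpoint conditions z(0) = -1 and z(π/4) = 2: from z(0) = b we get b = -1, and a·π/4 + -1 = 2 gives a = 12/π, so
    z(θ) = (12/π) θ − 1.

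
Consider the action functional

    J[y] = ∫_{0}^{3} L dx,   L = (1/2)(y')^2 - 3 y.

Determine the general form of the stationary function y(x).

The Lagrangian is L = (1/2)(y')^2 - 3 y.
∂L/∂y = -3.
∂L/∂y' = y'.
The Euler-Lagrange equation d/dx(∂L/∂y') − ∂L/∂y = 0 becomes:
    y'' + 3 = 0
General solution: y(x) = -(3/2) x^2 + A x + B, where A and B are arbitrary constants fixed by the endpoint conditions.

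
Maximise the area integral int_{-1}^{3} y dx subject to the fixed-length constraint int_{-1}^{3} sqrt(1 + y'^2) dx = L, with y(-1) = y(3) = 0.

Set up the augmented Lagrangian using a multiplier λ for the length constraint:
    F(y, y') = y − λ sqrt(1 + y'^2).
F has no explicit x dependence, so the Beltrami identity yields a first integral
    F − y' ∂F/∂y' = C.
Compute ∂F/∂y' = −λ y' / sqrt(1 + y'^2). Then
    y − λ sqrt(1 + y'^2) + λ y'^2 / sqrt(1 + y'^2) = C
    ⇒  y − λ / sqrt(1 + y'^2) = C.
Solving for y' and integrating gives
    (x − a)^2 + (y − b)^2 = λ^2,
a circular arc of radius λ. The constants a, b are determined by the endpoint conditions y(-1) = y(3) = 0, and λ is fixed implicitly by the length constraint
    ∫_{-1}^{3} sqrt(1 + y'^2) dx = L.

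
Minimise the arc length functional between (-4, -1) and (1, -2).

Arc-length functional: J[y] = ∫ sqrt(1 + (y')^2) dx.
Lagrangian L = sqrt(1 + (y')^2) has no explicit y dependence, so ∂L/∂y = 0 and the Euler-Lagrange equation gives
    d/dx( y' / sqrt(1 + (y')^2) ) = 0  ⇒  y' / sqrt(1 + (y')^2) = const.
Hence y' is constant, so y(x) is affine.
Fitting the endpoints (-4, -1) and (1, -2):
    slope m = ((-2) − (-1)) / (1 − (-4)) = -1/5,
    intercept c = (-1) − m·(-4) = -9/5.
Extremal: y(x) = (-1/5) x - 9/5.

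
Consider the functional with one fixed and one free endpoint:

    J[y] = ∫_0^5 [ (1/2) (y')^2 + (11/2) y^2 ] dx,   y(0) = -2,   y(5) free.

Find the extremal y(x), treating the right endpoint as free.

The Lagrangian L = (1/2) (y')^2 + (11/2) y^2 gives
    ∂L/∂y = 11 y,   ∂L/∂y' = y'.
Euler-Lagrange: y'' − 11 y = 0.
With k = sqrt(11), the general solution is
    y(x) = A cosh(sqrt(11) x) + B sinh(sqrt(11) x).
Fixed left endpoint y(0) = -2 ⇒ A = -2.
The right endpoint x = 5 is free, so the natural (transversality) condition is ∂L/∂y' |_{x=5} = 0, i.e. y'(5) = 0.
Compute y'(x) = A k sinh(k x) + B k cosh(k x), so
    y'(5) = A k sinh(k·5) + B k cosh(k·5) = 0
    ⇒ B = −A tanh(k·5) = 2 tanh(sqrt(11)·5).
Therefore the extremal is
    y(x) = −2 cosh(sqrt(11) x) + 2 tanh(sqrt(11)·5) sinh(sqrt(11) x).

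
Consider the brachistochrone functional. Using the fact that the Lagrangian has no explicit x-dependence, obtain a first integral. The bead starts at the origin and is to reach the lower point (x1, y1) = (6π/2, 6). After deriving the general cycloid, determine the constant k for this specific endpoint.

The Lagrangian L = sqrt((1 + y'^2) / y) has no explicit x dependence, so the Beltrami identity applies:
    L − y' ∂L/∂y' = C.
Compute ∂L/∂y' = y' / sqrt(y (1 + y'^2)).
Substitute:
    sqrt((1 + y'^2)/y) − y'·y' / sqrt(y (1 + y'^2))
    = (1 + y'^2) / sqrt(y (1 + y'^2)) − y'^2 / sqrt(y (1 + y'^2))
    = 1 / sqrt(y (1 + y'^2)) = C.
Squaring and rearranging gives the first integral
    y (1 + y'^2) = 1/C^2 =: k   (constant).
Solving this first-order ODE by the substitution
    y = (k/2)(1 − cos θ)
yields the cycloid parameterisation
    x(θ) = (k/2)(θ − sin θ),   y(θ) = (k/2)(1 − cos θ).
The constant k is fixed by the endpoint condition.
Now fit the given lower endpoint (x1, y1) = (6π/2, 6). At the bottom of the first arch (θ = π), the parametric equations give
    y(π) = (k/2)(1 − cos π) = k,
    x(π) = (k/2)(π − sin π) = kπ/2.
Matching y(π) = 6 gives k = 6, consistent with x(π) = 6π/2. Therefore the specific cycloid is
    x(θ) = (6/2)(θ − sin θ),   y(θ) = (6/2)(1 − cos θ).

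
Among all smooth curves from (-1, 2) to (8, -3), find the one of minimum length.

Arc-length functional: J[y] = ∫ sqrt(1 + (y')^2) dx.
Lagrangian L = sqrt(1 + (y')^2) has no explicit y dependence, so ∂L/∂y = 0 and the Euler-Lagrange equation gives
    d/dx( y' / sqrt(1 + (y')^2) ) = 0  ⇒  y' / sqrt(1 + (y')^2) = const.
Hence y' is constant, so y(x) is affine.
Fitting the endpoints (-1, 2) and (8, -3):
    slope m = ((-3) − 2) / (8 − (-1)) = -5/9,
    intercept c = 2 − m·(-1) = 13/9.
Extremal: y(x) = (-5/9) x + 13/9.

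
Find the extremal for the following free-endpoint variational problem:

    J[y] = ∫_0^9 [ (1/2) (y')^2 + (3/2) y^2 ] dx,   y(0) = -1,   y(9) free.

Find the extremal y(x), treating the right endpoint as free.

The Lagrangian L = (1/2) (y')^2 + (3/2) y^2 gives
    ∂L/∂y = 3 y,   ∂L/∂y' = y'.
Euler-Lagrange: y'' − 3 y = 0.
With k = sqrt(3), the general solution is
    y(x) = A cosh(sqrt(3) x) + B sinh(sqrt(3) x).
Fixed left endpoint y(0) = -1 ⇒ A = -1.
The right endpoint x = 9 is free, so the natural (transversality) condition is ∂L/∂y' |_{x=9} = 0, i.e. y'(9) = 0.
Compute y'(x) = A k sinh(k x) + B k cosh(k x), so
    y'(9) = A k sinh(k·9) + B k cosh(k·9) = 0
    ⇒ B = −A tanh(k·9) = tanh(sqrt(3)·9).
Therefore the extremal is
    y(x) = −cosh(sqrt(3) x) + tanh(sqrt(3)·9) sinh(sqrt(3) x).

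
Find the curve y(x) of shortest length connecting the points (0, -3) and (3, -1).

Arc-length functional: J[y] = ∫ sqrt(1 + (y')^2) dx.
Lagrangian L = sqrt(1 + (y')^2) has no explicit y dependence, so ∂L/∂y = 0 and the Euler-Lagrange equation gives
    d/dx( y' / sqrt(1 + (y')^2) ) = 0  ⇒  y' / sqrt(1 + (y')^2) = const.
Hence y' is constant, so y(x) is affine.
Fitting the endpoints (0, -3) and (3, -1):
    slope m = ((-1) − (-3)) / (3 − 0) = 2/3,
    intercept c = (-3) − m·0 = -3.
Extremal: y(x) = (2/3) x - 3.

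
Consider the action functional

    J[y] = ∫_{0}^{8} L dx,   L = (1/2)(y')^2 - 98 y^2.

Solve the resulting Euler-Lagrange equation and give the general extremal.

The Lagrangian is L = (1/2)(y')^2 - 98 y^2.
∂L/∂y = -196y.
∂L/∂y' = y'.
The Euler-Lagrange equation d/dx(∂L/∂y') − ∂L/∂y = 0 becomes:
    y'' + 196 y = 0
General solution: y(x) = A sin(14x) + B cos(14x), where A and B are arbitrary constants fixed by the endpoint conditions.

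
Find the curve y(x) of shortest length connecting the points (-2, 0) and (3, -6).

Arc-length functional: J[y] = ∫ sqrt(1 + (y')^2) dx.
Lagrangian L = sqrt(1 + (y')^2) has no explicit y dependence, so ∂L/∂y = 0 and the Euler-Lagrange equation gives
    d/dx( y' / sqrt(1 + (y')^2) ) = 0  ⇒  y' / sqrt(1 + (y')^2) = const.
Hence y' is constant, so y(x) is affine.
Fitting the endpoints (-2, 0) and (3, -6):
    slope m = ((-6) − 0) / (3 − (-2)) = -6/5,
    intercept c = 0 − m·(-2) = -12/5.
Extremal: y(x) = (-6/5) x - 12/5.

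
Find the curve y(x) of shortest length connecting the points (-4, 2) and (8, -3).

Arc-length functional: J[y] = ∫ sqrt(1 + (y')^2) dx.
Lagrangian L = sqrt(1 + (y')^2) has no explicit y dependence, so ∂L/∂y = 0 and the Euler-Lagrange equation gives
    d/dx( y' / sqrt(1 + (y')^2) ) = 0  ⇒  y' / sqrt(1 + (y')^2) = const.
Hence y' is constant, so y(x) is affine.
Fitting the endpoints (-4, 2) and (8, -3):
    slope m = ((-3) − 2) / (8 − (-4)) = -5/12,
    intercept c = 2 − m·(-4) = 1/3.
Extremal: y(x) = (-5/12) x + 1/3.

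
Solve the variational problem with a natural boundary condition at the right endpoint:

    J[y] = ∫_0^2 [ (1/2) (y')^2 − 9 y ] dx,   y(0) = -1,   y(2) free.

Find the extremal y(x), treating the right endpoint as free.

The Lagrangian L = (1/2) (y')^2 − 9 y gives
    ∂L/∂y = −9,   ∂L/∂y' = y'.
Euler-Lagrange: d/dx(y') − (−9) = 0, i.e. y'' + 9 = 0, so
    y(x) = −(9/2) x^2 + C1 x + C2.
Fixed left endpoint y(0) = -1 ⇒ C2 = -1.
The right endpoint x = 2 is free, so the natural (transversality) condition is ∂L/∂y' |_{x=2} = 0, i.e. y'(2) = 0.
Compute y'(x) = −9 x + C1, so y'(2) = −18 + C1 = 0 ⇒ C1 = 18.
Therefore the extremal is
    y(x) = −(9/2) x^2 + 18 x − 1.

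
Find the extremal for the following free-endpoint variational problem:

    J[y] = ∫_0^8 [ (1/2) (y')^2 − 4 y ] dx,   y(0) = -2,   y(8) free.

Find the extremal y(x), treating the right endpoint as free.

The Lagrangian L = (1/2) (y')^2 − 4 y gives
    ∂L/∂y = −4,   ∂L/∂y' = y'.
Euler-Lagrange: d/dx(y') − (−4) = 0, i.e. y'' + 4 = 0, so
    y(x) = −(4/2) x^2 + C1 x + C2.
Fixed left endpoint y(0) = -2 ⇒ C2 = -2.
The right endpoint x = 8 is free, so the natural (transversality) condition is ∂L/∂y' |_{x=8} = 0, i.e. y'(8) = 0.
Compute y'(x) = −4 x + C1, so y'(8) = −32 + C1 = 0 ⇒ C1 = 32.
Therefore the extremal is
    y(x) = −2 x^2 + 32 x − 2.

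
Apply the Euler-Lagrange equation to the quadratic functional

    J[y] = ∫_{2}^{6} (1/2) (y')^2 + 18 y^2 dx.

The Lagrangian is L = (1/2) (y')^2 + 18 y^2.
Compute ∂L/∂y = 36y, ∂L/∂y' = y'.
The Euler-Lagrange equation d/dx(∂L/∂y') − ∂L/∂y = 0 reduces to
    y'' − 36 y = 0.
Its general solution is
    y(x) = A e^(6x) + B e^(−6x),
with A, B fixed by the endpoint conditions.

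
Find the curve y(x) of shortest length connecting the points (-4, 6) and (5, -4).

Arc-length functional: J[y] = ∫ sqrt(1 + (y')^2) dx.
Lagrangian L = sqrt(1 + (y')^2) has no explicit y dependence, so ∂L/∂y = 0 and the Euler-Lagrange equation gives
    d/dx( y' / sqrt(1 + (y')^2) ) = 0  ⇒  y' / sqrt(1 + (y')^2) = const.
Hence y' is constant, so y(x) is affine.
Fitting the endpoints (-4, 6) and (5, -4):
    slope m = ((-4) − 6) / (5 − (-4)) = -10/9,
    intercept c = 6 − m·(-4) = 14/9.
Extremal: y(x) = (-10/9) x + 14/9.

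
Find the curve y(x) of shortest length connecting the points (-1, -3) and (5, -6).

Arc-length functional: J[y] = ∫ sqrt(1 + (y')^2) dx.
Lagrangian L = sqrt(1 + (y')^2) has no explicit y dependence, so ∂L/∂y = 0 and the Euler-Lagrange equation gives
    d/dx( y' / sqrt(1 + (y')^2) ) = 0  ⇒  y' / sqrt(1 + (y')^2) = const.
Hence y' is constant, so y(x) is affine.
Fitting the endpoints (-1, -3) and (5, -6):
    slope m = ((-6) − (-3)) / (5 − (-1)) = -1/2,
    intercept c = (-3) − m·(-1) = -7/2.
Extremal: y(x) = (-1/2) x - 7/2.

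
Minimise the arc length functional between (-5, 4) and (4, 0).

Arc-length functional: J[y] = ∫ sqrt(1 + (y')^2) dx.
Lagrangian L = sqrt(1 + (y')^2) has no explicit y dependence, so ∂L/∂y = 0 and the Euler-Lagrange equation gives
    d/dx( y' / sqrt(1 + (y')^2) ) = 0  ⇒  y' / sqrt(1 + (y')^2) = const.
Hence y' is constant, so y(x) is affine.
Fitting the endpoints (-5, 4) and (4, 0):
    slope m = (0 − 4) / (4 − (-5)) = -4/9,
    intercept c = 4 − m·(-5) = 16/9.
Extremal: y(x) = (-4/9) x + 16/9.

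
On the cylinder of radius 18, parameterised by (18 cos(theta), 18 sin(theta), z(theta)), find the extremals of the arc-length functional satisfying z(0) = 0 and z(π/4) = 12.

Parameterise the cylinder of radius R = 18 as
    r(θ) = (18 cos θ, 18 sin θ, z(θ)).
The arc-length element is
    ds = sqrt(324 + (dz/dθ)^2) dθ,
so the Lagrangian is L = sqrt(324 + z'^2).
L depends on z' only, not on z or θ, so ∂L/∂z = 0 and
    ∂L/∂z' = z' / sqrt(324 + z'^2).
The Euler-Lagrange equation gives
    d/dθ( z' / sqrt(324 + z'^2) ) = 0,
so z' is constant. Integrating once:
    z(θ) = a θ + b,
a helix on the cylinder (a straight line when the cylinder is unrolled). The constants a, b are determined by the endpoint conditions.
With endpoint conditions z(0) = 0 and z(π/4) = 12: from z(0) = b we get b = 0, and a·π/4 + 0 = 12 gives a = 48/π, so
    z(θ) = (48/π) θ.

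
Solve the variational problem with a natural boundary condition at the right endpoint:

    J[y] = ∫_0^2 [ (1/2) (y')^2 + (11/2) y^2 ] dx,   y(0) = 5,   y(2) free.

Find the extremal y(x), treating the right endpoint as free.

The Lagrangian L = (1/2) (y')^2 + (11/2) y^2 gives
    ∂L/∂y = 11 y,   ∂L/∂y' = y'.
Euler-Lagrange: y'' − 11 y = 0.
With k = sqrt(11), the general solution is
    y(x) = A cosh(sqrt(11) x) + B sinh(sqrt(11) x).
Fixed left endpoint y(0) = 5 ⇒ A = 5.
The right endpoint x = 2 is free, so the natural (transversality) condition is ∂L/∂y' |_{x=2} = 0, i.e. y'(2) = 0.
Compute y'(x) = A k sinh(k x) + B k cosh(k x), so
    y'(2) = A k sinh(k·2) + B k cosh(k·2) = 0
    ⇒ B = −A tanh(k·2) = − 5 tanh(sqrt(11)·2).
Therefore the extremal is
    y(x) = 5 cosh(sqrt(11) x) − 5 tanh(sqrt(11)·2) sinh(sqrt(11) x).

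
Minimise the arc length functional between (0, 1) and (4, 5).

Arc-length functional: J[y] = ∫ sqrt(1 + (y')^2) dx.
Lagrangian L = sqrt(1 + (y')^2) has no explicit y dependence, so ∂L/∂y = 0 and the Euler-Lagrange equation gives
    d/dx( y' / sqrt(1 + (y')^2) ) = 0  ⇒  y' / sqrt(1 + (y')^2) = const.
Hence y' is constant, so y(x) is affine.
Fitting the endpoints (0, 1) and (4, 5):
    slope m = (5 − 1) / (4 − 0) = 1,
    intercept c = 1 − m·0 = 1.
Extremal: y(x) = x + 1.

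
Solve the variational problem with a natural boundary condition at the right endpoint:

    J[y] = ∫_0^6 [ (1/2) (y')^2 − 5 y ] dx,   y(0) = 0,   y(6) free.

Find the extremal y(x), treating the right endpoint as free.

The Lagrangian L = (1/2) (y')^2 − 5 y gives
    ∂L/∂y = −5,   ∂L/∂y' = y'.
Euler-Lagrange: d/dx(y') − (−5) = 0, i.e. y'' + 5 = 0, so
    y(x) = −(5/2) x^2 + C1 x + C2.
Fixed left endpoint y(0) = 0 ⇒ C2 = 0.
The right endpoint x = 6 is free, so the natural (transversality) condition is ∂L/∂y' |_{x=6} = 0, i.e. y'(6) = 0.
Compute y'(x) = −5 x + C1, so y'(6) = −30 + C1 = 0 ⇒ C1 = 30.
Therefore the extremal is
    y(x) = −(5/2) x^2 + 30 x.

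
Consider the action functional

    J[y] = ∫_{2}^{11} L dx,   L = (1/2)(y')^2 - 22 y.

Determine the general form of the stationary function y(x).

The Lagrangian is L = (1/2)(y')^2 - 22 y.
∂L/∂y = -22.
∂L/∂y' = y'.
The Euler-Lagrange equation d/dx(∂L/∂y') − ∂L/∂y = 0 becomes:
    y'' + 22 = 0
General solution: y(x) = -11 x^2 + A x + B, where A and B are arbitrary constants fixed by the endpoint conditions.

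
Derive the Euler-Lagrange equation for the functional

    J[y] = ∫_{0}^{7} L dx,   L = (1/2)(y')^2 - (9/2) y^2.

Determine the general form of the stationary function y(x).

The Lagrangian is L = (1/2)(y')^2 - (9/2) y^2.
∂L/∂y = -9y.
∂L/∂y' = y'.
The Euler-Lagrange equation d/dx(∂L/∂y') − ∂L/∂y = 0 becomes:
    y'' + 9 y = 0
General solution: y(x) = A sin(3x) + B cos(3x), where A and B are arbitrary constants fixed by the endpoint conditions.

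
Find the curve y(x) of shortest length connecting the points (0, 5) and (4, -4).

Arc-length functional: J[y] = ∫ sqrt(1 + (y')^2) dx.
Lagrangian L = sqrt(1 + (y')^2) has no explicit y dependence, so ∂L/∂y = 0 and the Euler-Lagrange equation gives
    d/dx( y' / sqrt(1 + (y')^2) ) = 0  ⇒  y' / sqrt(1 + (y')^2) = const.
Hence y' is constant, so y(x) is affine.
Fitting the endpoints (0, 5) and (4, -4):
    slope m = ((-4) − 5) / (4 − 0) = -9/4,
    intercept c = 5 − m·0 = 5.
Extremal: y(x) = (-9/4) x + 5.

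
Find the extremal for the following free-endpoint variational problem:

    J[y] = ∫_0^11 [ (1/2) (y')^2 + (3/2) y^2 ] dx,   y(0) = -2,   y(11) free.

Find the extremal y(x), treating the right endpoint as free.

The Lagrangian L = (1/2) (y')^2 + (3/2) y^2 gives
    ∂L/∂y = 3 y,   ∂L/∂y' = y'.
Euler-Lagrange: y'' − 3 y = 0.
With k = sqrt(3), the general solution is
    y(x) = A cosh(sqrt(3) x) + B sinh(sqrt(3) x).
Fixed left endpoint y(0) = -2 ⇒ A = -2.
The right endpoint x = 11 is free, so the natural (transversality) condition is ∂L/∂y' |_{x=11} = 0, i.e. y'(11) = 0.
Compute y'(x) = A k sinh(k x) + B k cosh(k x), so
    y'(11) = A k sinh(k·11) + B k cosh(k·11) = 0
    ⇒ B = −A tanh(k·11) = 2 tanh(sqrt(3)·11).
Therefore the extremal is
    y(x) = −2 cosh(sqrt(3) x) + 2 tanh(sqrt(3)·11) sinh(sqrt(3) x).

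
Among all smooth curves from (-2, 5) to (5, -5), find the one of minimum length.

Arc-length functional: J[y] = ∫ sqrt(1 + (y')^2) dx.
Lagrangian L = sqrt(1 + (y')^2) has no explicit y dependence, so ∂L/∂y = 0 and the Euler-Lagrange equation gives
    d/dx( y' / sqrt(1 + (y')^2) ) = 0  ⇒  y' / sqrt(1 + (y')^2) = const.
Hence y' is constant, so y(x) is affine.
Fitting the endpoints (-2, 5) and (5, -5):
    slope m = ((-5) − 5) / (5 − (-2)) = -10/7,
    intercept c = 5 − m·(-2) = 15/7.
Extremal: y(x) = (-10/7) x + 15/7.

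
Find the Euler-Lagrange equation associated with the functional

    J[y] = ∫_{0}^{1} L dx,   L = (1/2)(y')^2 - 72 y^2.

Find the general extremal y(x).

The Lagrangian is L = (1/2)(y')^2 - 72 y^2.
∂L/∂y = -144y.
∂L/∂y' = y'.
The Euler-Lagrange equation d/dx(∂L/∂y') − ∂L/∂y = 0 becomes:
    y'' + 144 y = 0
General solution: y(x) = A sin(12x) + B cos(12x), where A and B are arbitrary constants fixed by the endpoint conditions.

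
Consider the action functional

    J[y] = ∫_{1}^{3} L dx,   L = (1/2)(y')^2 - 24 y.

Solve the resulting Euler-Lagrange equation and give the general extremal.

The Lagrangian is L = (1/2)(y')^2 - 24 y.
∂L/∂y = -24.
∂L/∂y' = y'.
The Euler-Lagrange equation d/dx(∂L/∂y') − ∂L/∂y = 0 becomes:
    y'' + 24 = 0
General solution: y(x) = -12 x^2 + A x + B, where A and B are arbitrary constants fixed by the endpoint conditions.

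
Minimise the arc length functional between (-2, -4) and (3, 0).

Arc-length functional: J[y] = ∫ sqrt(1 + (y')^2) dx.
Lagrangian L = sqrt(1 + (y')^2) has no explicit y dependence, so ∂L/∂y = 0 and the Euler-Lagrange equation gives
    d/dx( y' / sqrt(1 + (y')^2) ) = 0  ⇒  y' / sqrt(1 + (y')^2) = const.
Hence y' is constant, so y(x) is affine.
Fitting the endpoints (-2, -4) and (3, 0):
    slope m = (0 − (-4)) / (3 − (-2)) = 4/5,
    intercept c = (-4) − m·(-2) = -12/5.
Extremal: y(x) = (4/5) x - 12/5.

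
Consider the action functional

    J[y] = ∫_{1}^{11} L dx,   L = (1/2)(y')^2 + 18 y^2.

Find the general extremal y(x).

The Lagrangian is L = (1/2)(y')^2 + 18 y^2.
∂L/∂y = 36y.
∂L/∂y' = y'.
The Euler-Lagrange equation d/dx(∂L/∂y') − ∂L/∂y = 0 becomes:
    y'' - 36 y = 0
General solution: y(x) = A e^(6x) + B e^(-6x), where A and B are arbitrary constants fixed by the endpoint conditions.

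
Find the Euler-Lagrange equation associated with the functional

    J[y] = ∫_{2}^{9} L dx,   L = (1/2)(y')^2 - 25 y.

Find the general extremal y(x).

The Lagrangian is L = (1/2)(y')^2 - 25 y.
∂L/∂y = -25.
∂L/∂y' = y'.
The Euler-Lagrange equation d/dx(∂L/∂y') − ∂L/∂y = 0 becomes:
    y'' + 25 = 0
General solution: y(x) = -(25/2) x^2 + A x + B, where A and B are arbitrary constants fixed by the endpoint conditions.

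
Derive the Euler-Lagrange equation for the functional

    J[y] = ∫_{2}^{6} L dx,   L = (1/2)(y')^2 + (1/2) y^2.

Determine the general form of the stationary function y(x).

The Lagrangian is L = (1/2)(y')^2 + (1/2) y^2.
∂L/∂y = y.
∂L/∂y' = y'.
The Euler-Lagrange equation d/dx(∂L/∂y') − ∂L/∂y = 0 becomes:
    y'' - y = 0
General solution: y(x) = A e^x + B e^(-x), where A and B are arbitrary constants fixed by the endpoint conditions.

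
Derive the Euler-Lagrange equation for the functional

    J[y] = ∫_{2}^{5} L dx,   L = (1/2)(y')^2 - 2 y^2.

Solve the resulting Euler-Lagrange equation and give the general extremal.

The Lagrangian is L = (1/2)(y')^2 - 2 y^2.
∂L/∂y = -4y.
∂L/∂y' = y'.
The Euler-Lagrange equation d/dx(∂L/∂y') − ∂L/∂y = 0 becomes:
    y'' + 4 y = 0
General solution: y(x) = A sin(2x) + B cos(2x), where A and B are arbitrary constants fixed by the endpoint conditions.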